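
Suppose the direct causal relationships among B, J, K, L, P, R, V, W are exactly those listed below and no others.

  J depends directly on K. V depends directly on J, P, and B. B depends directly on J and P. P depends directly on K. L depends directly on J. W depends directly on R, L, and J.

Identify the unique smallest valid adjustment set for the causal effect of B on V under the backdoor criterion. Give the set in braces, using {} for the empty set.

{J, P}

Variables eligible for adjustment (non-descendants of B, excluding B and V): {J, K, L, P, R, W}.
Backdoor paths from B to V:
  P1: B <- J <- K -> P -> V
  P2: B <- J -> V
  P3: B <- P <- K -> J -> V
  P4: B <- P -> V
The empty set is not sufficient: P1 (B <- J <- K -> P -> V) has no collider blocking it and no conditioned non-collider, so it is open.
Try {J, P}:
  P1: blocked at chain node J ∈ conditioning set.
  P2: blocked at fork node J ∈ conditioning set.
  P3: blocked at chain node P ∈ conditioning set.
  P4: blocked at fork node P ∈ conditioning set.
{J, P} contains no descendant of B and blocks every backdoor path.
Every element of {J, P} is needed (dropping J leaves P2 open; dropping P leaves P4 open), so no proper subset is valid.
Among all size-2 subsets of the eligible variables, only {J, P} blocks every backdoor path, so it is the unique smallest valid adjustment set.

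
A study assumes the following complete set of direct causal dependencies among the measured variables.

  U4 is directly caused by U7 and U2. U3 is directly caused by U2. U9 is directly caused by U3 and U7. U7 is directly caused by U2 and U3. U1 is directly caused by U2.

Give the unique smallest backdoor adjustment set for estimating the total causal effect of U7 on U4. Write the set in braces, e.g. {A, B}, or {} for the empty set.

{U2}

Variables eligible for adjustment (non-descendants of U7, excluding U7 and U4): {U1, U2, U3}.
Backdoor paths from U7 to U4:
  P1: U7 <- U2 -> U4
  P2: U7 <- U3 <- U2 -> U4
The empty set is not sufficient: P1 (U7 <- U2 -> U4) has no collider blocking it and no conditioned non-collider, so it is open.
Try {U2}:
  P1: blocked at fork node U2 ∈ conditioning set.
  P2: blocked at fork node U2 ∈ conditioning set.
{U2} contains no descendant of U7 and blocks every backdoor path.
No other singleton works — e.g. {U3} leaves P1 open — so {U2} is the unique smallest valid adjustment set.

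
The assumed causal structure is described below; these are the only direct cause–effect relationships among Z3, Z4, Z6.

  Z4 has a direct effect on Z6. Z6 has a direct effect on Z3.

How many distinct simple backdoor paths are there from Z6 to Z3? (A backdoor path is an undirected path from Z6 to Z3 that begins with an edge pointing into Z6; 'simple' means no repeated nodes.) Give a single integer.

0

A backdoor path from Z6 to Z3 is any simple undirected path whose first edge points into Z6 (i.e. leaves Z6 via a parent).
Parents of Z6: {Z4}.
No simple path from any parent of Z6 reaches Z3 without revisiting Z6, so there are no backdoor paths.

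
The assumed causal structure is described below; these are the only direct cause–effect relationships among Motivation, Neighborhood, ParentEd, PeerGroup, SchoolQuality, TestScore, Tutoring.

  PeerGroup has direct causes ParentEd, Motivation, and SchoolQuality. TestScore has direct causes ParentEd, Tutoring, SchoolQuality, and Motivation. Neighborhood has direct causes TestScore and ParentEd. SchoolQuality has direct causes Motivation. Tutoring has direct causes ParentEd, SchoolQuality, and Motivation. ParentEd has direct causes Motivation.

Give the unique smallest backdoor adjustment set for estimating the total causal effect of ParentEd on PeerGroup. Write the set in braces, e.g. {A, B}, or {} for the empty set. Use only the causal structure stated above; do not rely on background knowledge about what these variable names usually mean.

{Motivation}

Variables eligible for adjustment (non-descendants of ParentEd, excluding ParentEd and PeerGroup): {Motivation, SchoolQuality}.
Backdoor paths from ParentEd to PeerGroup:
  P1: ParentEd <- Motivation -> SchoolQuality -> PeerGroup
  P2: ParentEd <- Motivation -> Tutoring <- SchoolQuality -> PeerGroup
  P3: ParentEd <- Motivation -> Tutoring -> TestScore <- SchoolQuality -> PeerGroup
  P4: ParentEd <- Motivation -> TestScore <- SchoolQuality -> PeerGroup
  P5: ParentEd <- Motivation -> TestScore <- Tutoring <- SchoolQuality -> PeerGroup
  P6: ParentEd <- Motivation -> PeerGroup
The empty set is not sufficient: P1 (ParentEd <- Motivation -> SchoolQuality -> PeerGroup) has no collider blocking it and no conditioned non-collider, so it is open.
Try {Motivation}:
  P1: blocked at fork node Motivation ∈ conditioning set.
  P2: blocked at fork node Motivation ∈ conditioning set.
  P3: blocked at fork node Motivation ∈ conditioning set.
  P4: blocked at fork node Motivation ∈ conditioning set.
  P5: blocked at fork node Motivation ∈ conditioning set.
  P6: blocked at fork node Motivation ∈ conditioning set.
{Motivation} contains no descendant of ParentEd and blocks every backdoor path.
No other singleton works — e.g. {SchoolQuality} leaves P6 open — so {Motivation} is the unique smallest valid adjustment set.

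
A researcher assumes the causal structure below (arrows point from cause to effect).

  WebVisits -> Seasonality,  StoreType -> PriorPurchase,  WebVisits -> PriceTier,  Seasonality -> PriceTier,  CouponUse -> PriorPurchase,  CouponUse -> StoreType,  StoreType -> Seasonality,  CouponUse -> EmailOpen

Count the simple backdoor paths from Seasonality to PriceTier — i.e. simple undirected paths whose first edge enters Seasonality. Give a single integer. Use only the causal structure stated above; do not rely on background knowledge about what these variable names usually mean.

1

A backdoor path from Seasonality to PriceTier is any simple undirected path whose first edge points into Seasonality (i.e. leaves Seasonality via a parent).
Parents of Seasonality: {StoreType, WebVisits}.
Enumerating:
  P1: Seasonality <- WebVisits -> PriceTier
That exhausts the simple backdoor paths. Count: 1.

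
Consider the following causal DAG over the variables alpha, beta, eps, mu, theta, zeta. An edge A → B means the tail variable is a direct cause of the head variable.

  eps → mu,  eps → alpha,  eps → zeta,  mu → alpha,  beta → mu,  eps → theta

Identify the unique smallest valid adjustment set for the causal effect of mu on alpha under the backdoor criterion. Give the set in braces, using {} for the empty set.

Variables eligible for adjustment (non-descendants of mu, excluding mu and alpha): {beta, eps, theta, zeta}.
Backdoor paths from mu to alpha:
  P1: mu <- eps -> alpha
The empty set is not sufficient: P1 (mu <- eps -> alpha) has no collider blocking it and no conditioned non-collider, so it is open.
Try {eps}:
  P1: blocked at fork node eps ∈ conditioning set.
{eps} contains no descendant of mu and blocks every backdoor path.
No other singleton works — e.g. {beta} leaves P1 open — so {eps} is the unique smallest valid adjustment set.

{eps}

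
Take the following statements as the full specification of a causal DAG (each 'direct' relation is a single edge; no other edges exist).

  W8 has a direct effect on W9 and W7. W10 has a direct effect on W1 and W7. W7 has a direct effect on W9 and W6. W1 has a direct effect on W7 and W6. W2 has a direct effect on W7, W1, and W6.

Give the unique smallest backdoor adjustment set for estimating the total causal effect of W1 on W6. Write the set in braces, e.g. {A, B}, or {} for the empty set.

{W10, W2}

Variables eligible for adjustment (non-descendants of W1, excluding W1 and W6): {W10, W2, W8}.
Backdoor paths from W1 to W6:
  P1: W1 <- W10 -> W7 <- W2 -> W6
  P2: W1 <- W10 -> W7 -> W6
  P3: W1 <- W2 -> W7 -> W6
  P4: W1 <- W2 -> W6
The empty set is not sufficient: P2 (W1 <- W10 -> W7 -> W6) has no collider blocking it and no conditioned non-collider, so it is open.
Try {W10, W2}:
  P1: blocked at fork node W10 ∈ conditioning set.
  P2: blocked at fork node W10 ∈ conditioning set.
  P3: blocked at fork node W2 ∈ conditioning set.
  P4: blocked at fork node W2 ∈ conditioning set.
{W10, W2} contains no descendant of W1 and blocks every backdoor path.
Every element of {W10, W2} is needed (dropping W10 leaves P2 open; dropping W2 leaves P3 open), so no proper subset is valid.
Among all size-2 subsets of the eligible variables, only {W10, W2} blocks every backdoor path, so it is the unique smallest valid adjustment set.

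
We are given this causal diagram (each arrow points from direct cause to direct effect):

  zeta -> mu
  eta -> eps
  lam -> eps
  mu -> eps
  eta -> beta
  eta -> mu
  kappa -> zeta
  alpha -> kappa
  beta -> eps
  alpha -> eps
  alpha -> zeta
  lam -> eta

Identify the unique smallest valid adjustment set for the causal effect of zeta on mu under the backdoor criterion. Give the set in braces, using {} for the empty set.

{}

Variables eligible for adjustment (non-descendants of zeta, excluding zeta and mu): {alpha, beta, eta, kappa, lam}.
Backdoor paths from zeta to mu:
  P1: zeta <- alpha -> eps <- lam -> eta -> mu
  P2: zeta <- alpha -> eps <- eta -> mu
  P3: zeta <- alpha -> eps <- beta <- eta -> mu
  P4: zeta <- alpha -> eps <- mu
  P5: zeta <- kappa <- alpha -> eps <- lam -> eta -> mu
  P6: zeta <- kappa <- alpha -> eps <- eta -> mu
  P7: zeta <- kappa <- alpha -> eps <- beta <- eta -> mu
  P8: zeta <- kappa <- alpha -> eps <- mu
Each backdoor path contains an unconditioned collider, so every path is already blocked with the empty conditioning set:
  P1: blocked at collider eps (neither it nor any descendant is in the conditioning set).
  P2: blocked at collider eps (neither it nor any descendant is in the conditioning set).
  P3: blocked at collider eps (neither it nor any descendant is in the conditioning set).
  P4: blocked at collider eps (neither it nor any descendant is in the conditioning set).
  P5: blocked at collider eps (neither it nor any descendant is in the conditioning set).
  P6: blocked at collider eps (neither it nor any descendant is in the conditioning set).
  P7: blocked at collider eps (neither it nor any descendant is in the conditioning set).
  P8: blocked at collider eps (neither it nor any descendant is in the conditioning set).
The empty set is therefore the unique smallest valid set.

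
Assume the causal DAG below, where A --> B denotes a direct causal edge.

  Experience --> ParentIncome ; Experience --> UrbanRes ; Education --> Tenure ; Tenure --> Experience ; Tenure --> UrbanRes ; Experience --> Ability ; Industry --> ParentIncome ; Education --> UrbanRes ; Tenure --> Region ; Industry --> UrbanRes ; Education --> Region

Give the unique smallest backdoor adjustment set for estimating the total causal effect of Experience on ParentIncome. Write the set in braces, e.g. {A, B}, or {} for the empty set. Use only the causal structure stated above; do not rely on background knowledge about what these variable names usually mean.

Variables eligible for adjustment (non-descendants of Experience, excluding Experience and ParentIncome): {Education, Industry, Region, Tenure}.
Backdoor paths from Experience to ParentIncome:
  P1: Experience <- Tenure <- Education -> UrbanRes <- Industry -> ParentIncome
  P2: Experience <- Tenure -> UrbanRes <- Industry -> ParentIncome
  P3: Experience <- Tenure -> Region <- Education -> UrbanRes <- Industry -> ParentIncome
Each backdoor path contains an unconditioned collider, so every path is already blocked with the empty conditioning set:
  P1: blocked at collider UrbanRes (neither it nor any descendant is in the conditioning set).
  P2: blocked at collider UrbanRes (neither it nor any descendant is in the conditioning set).
  P3: blocked at collider Region (neither it nor any descendant is in the conditioning set).
The empty set is therefore the unique smallest valid set.

{}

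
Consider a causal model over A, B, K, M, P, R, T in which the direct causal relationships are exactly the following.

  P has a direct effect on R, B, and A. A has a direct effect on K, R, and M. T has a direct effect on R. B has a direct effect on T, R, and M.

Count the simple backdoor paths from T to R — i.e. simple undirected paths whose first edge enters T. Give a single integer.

5

A backdoor path from T to R is any simple undirected path whose first edge points into T (i.e. leaves T via a parent).
Parents of T: {B}.
Enumerating:
  P1: T <- B <- P -> A -> R
  P2: T <- B <- P -> R
  P3: T <- B -> M <- A <- P -> R
  P4: T <- B -> M <- A -> R
  P5: T <- B -> R
That exhausts the simple backdoor paths. Count: 5.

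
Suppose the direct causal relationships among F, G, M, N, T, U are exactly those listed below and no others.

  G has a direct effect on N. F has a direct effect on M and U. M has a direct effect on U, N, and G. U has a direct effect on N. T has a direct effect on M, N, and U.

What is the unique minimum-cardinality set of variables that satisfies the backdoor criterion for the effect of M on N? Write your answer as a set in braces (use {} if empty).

{F, T}

Variables eligible for adjustment (non-descendants of M, excluding M and N): {F, T}.
Backdoor paths from M to N:
  P1: M <- F -> U <- T -> N
  P2: M <- F -> U -> N
  P3: M <- T -> U -> N
  P4: M <- T -> N
The empty set is not sufficient: P2 (M <- F -> U -> N) has no collider blocking it and no conditioned non-collider, so it is open.
Try {F, T}:
  P1: blocked at fork node F ∈ conditioning set.
  P2: blocked at fork node F ∈ conditioning set.
  P3: blocked at fork node T ∈ conditioning set.
  P4: blocked at fork node T ∈ conditioning set.
{F, T} contains no descendant of M and blocks every backdoor path.
Every element of {F, T} is needed (dropping F leaves P2 open; dropping T leaves P3 open), so no proper subset is valid.
Among all size-2 subsets of the eligible variables, only {F, T} blocks every backdoor path, so it is the unique smallest valid adjustment set.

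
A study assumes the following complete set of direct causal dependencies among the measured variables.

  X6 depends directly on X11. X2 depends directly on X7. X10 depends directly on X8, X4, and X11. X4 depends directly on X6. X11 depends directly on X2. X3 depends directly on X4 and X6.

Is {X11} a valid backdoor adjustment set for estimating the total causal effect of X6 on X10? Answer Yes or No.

Yes

Backdoor paths from X6 to X10 (paths whose first edge points into X6):
  P1: X6 <- X11 -> X10
Condition 1 (no descendant of X6 in the set): holds — descendants of X6 are {X10, X3, X4}; none are in {X11}.
Condition 2 (every backdoor path blocked by {X11}):
  P1: blocked at fork node X11 ∈ conditioning set.
{X11} satisfies the backdoor criterion.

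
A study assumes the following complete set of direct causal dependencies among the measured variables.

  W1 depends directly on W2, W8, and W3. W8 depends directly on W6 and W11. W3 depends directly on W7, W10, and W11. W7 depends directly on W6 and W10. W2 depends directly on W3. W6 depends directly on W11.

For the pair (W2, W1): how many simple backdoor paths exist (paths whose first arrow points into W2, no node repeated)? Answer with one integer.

7

A backdoor path from W2 to W1 is any simple undirected path whose first edge points into W2 (i.e. leaves W2 via a parent).
Parents of W2: {W3}.
Enumerating:
  P1: W2 <- W3 <- W11 -> W6 -> W8 -> W1
  P2: W2 <- W3 <- W11 -> W8 -> W1
  P3: W2 <- W3 <- W10 -> W7 <- W6 <- W11 -> W8 -> W1
  P4: W2 <- W3 <- W10 -> W7 <- W6 -> W8 -> W1
  P5: W2 <- W3 <- W7 <- W6 <- W11 -> W8 -> W1
  P6: W2 <- W3 <- W7 <- W6 -> W8 -> W1
  P7: W2 <- W3 -> W1
That exhausts the simple backdoor paths. Count: 7.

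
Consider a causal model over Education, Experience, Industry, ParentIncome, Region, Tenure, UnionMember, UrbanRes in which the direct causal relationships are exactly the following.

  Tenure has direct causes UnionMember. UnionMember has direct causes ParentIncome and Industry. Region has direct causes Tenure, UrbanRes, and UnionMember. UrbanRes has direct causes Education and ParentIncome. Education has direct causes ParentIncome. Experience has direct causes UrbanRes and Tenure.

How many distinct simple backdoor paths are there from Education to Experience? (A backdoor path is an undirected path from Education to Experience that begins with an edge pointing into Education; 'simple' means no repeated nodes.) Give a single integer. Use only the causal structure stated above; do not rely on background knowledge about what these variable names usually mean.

A backdoor path from Education to Experience is any simple undirected path whose first edge points into Education (i.e. leaves Education via a parent).
Parents of Education: {ParentIncome}.
Enumerating:
  P1: Education <- ParentIncome -> UnionMember -> Tenure -> Experience
  P2: Education <- ParentIncome -> UnionMember -> Tenure -> Region <- UrbanRes -> Experience
  P3: Education <- ParentIncome -> UnionMember -> Region <- UrbanRes -> Experience
  P4: Education <- ParentIncome -> UnionMember -> Region <- Tenure -> Experience
  P5: Education <- ParentIncome -> UrbanRes -> Experience
  P6: Education <- ParentIncome -> UrbanRes -> Region <- UnionMember -> Tenure -> Experience
  P7: Education <- ParentIncome -> UrbanRes -> Region <- Tenure -> Experience
That exhausts the simple backdoor paths. Count: 7.

7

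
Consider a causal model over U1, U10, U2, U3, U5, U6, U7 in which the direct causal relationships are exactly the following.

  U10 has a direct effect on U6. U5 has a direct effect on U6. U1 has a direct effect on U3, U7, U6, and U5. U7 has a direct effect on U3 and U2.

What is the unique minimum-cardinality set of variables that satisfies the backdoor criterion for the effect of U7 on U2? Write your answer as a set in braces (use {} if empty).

Variables eligible for adjustment (non-descendants of U7, excluding U7 and U2): {U1, U10, U5, U6}.
Backdoor paths from U7 to U2:
  (none)
With no backdoor paths the empty set already satisfies the criterion, and it is trivially minimal.

{}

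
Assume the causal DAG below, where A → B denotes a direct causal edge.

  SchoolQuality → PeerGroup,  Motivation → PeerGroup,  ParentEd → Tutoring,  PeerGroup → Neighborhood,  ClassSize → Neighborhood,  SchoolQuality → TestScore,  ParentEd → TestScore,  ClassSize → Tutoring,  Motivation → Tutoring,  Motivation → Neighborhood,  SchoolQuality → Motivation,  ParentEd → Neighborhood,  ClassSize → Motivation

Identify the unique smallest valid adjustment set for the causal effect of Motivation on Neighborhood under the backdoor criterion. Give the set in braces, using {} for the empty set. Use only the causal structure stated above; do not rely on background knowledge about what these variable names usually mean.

{ClassSize, SchoolQuality}

Variables eligible for adjustment (non-descendants of Motivation, excluding Motivation and Neighborhood): {ClassSize, ParentEd, SchoolQuality, TestScore}.
Backdoor paths from Motivation to Neighborhood:
  P1: Motivation <- SchoolQuality -> TestScore <- ParentEd -> Neighborhood
  P2: Motivation <- SchoolQuality -> TestScore <- ParentEd -> Tutoring <- ClassSize -> Neighborhood
  P3: Motivation <- SchoolQuality -> PeerGroup -> Neighborhood
  P4: Motivation <- ClassSize -> Neighborhood
  P5: Motivation <- ClassSize -> Tutoring <- ParentEd -> TestScore <- SchoolQuality -> PeerGroup -> Neighborhood
  P6: Motivation <- ClassSize -> Tutoring <- ParentEd -> Neighborhood
The empty set is not sufficient: P3 (Motivation <- SchoolQuality -> PeerGroup -> Neighborhood) has no collider blocking it and no conditioned non-collider, so it is open.
Try {ClassSize, SchoolQuality}:
  P1: blocked at fork node SchoolQuality ∈ conditioning set.
  P2: blocked at fork node SchoolQuality ∈ conditioning set.
  P3: blocked at fork node SchoolQuality ∈ conditioning set.
  P4: blocked at fork node ClassSize ∈ conditioning set.
  P5: blocked at fork node ClassSize ∈ conditioning set.
  P6: blocked at fork node ClassSize ∈ conditioning set.
{ClassSize, SchoolQuality} contains no descendant of Motivation and blocks every backdoor path.
Every element of {ClassSize, SchoolQuality} is needed (dropping ClassSize leaves P4 open; dropping SchoolQuality leaves P3 open), so no proper subset is valid.
Among all size-2 subsets of the eligible variables, only {ClassSize, SchoolQuality} blocks every backdoor path, so it is the unique smallest valid adjustment set.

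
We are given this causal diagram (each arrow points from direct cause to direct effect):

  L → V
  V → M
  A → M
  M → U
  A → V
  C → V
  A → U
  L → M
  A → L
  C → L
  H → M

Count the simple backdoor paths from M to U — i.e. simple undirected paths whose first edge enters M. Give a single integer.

7

A backdoor path from M to U is any simple undirected path whose first edge points into M (i.e. leaves M via a parent).
Parents of M: {A, H, L, V}.
Enumerating:
  P1: M <- A -> U
  P2: M <- L <- A -> U
  P3: M <- L <- C -> V <- A -> U
  P4: M <- L -> V <- A -> U
  P5: M <- V <- A -> U
  P6: M <- V <- C -> L <- A -> U
  P7: M <- V <- L <- A -> U
That exhausts the simple backdoor paths. Count: 7.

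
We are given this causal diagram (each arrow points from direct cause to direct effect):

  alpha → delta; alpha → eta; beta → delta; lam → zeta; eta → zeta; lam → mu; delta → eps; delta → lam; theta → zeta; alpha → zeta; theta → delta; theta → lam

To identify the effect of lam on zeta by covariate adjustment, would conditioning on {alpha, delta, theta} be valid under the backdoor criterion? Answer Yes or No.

Yes

Backdoor paths from lam to zeta (paths whose first edge points into lam):
  P1: lam <- theta -> delta <- alpha -> eta -> zeta
  P2: lam <- theta -> delta <- alpha -> zeta
  P3: lam <- theta -> zeta
  P4: lam <- delta <- theta -> zeta
  P5: lam <- delta <- alpha -> eta -> zeta
  P6: lam <- delta <- alpha -> zeta
Condition 1 (no descendant of lam in the set): holds — descendants of lam are {mu, zeta}; none are in {alpha, delta, theta}.
Condition 2 (every backdoor path blocked by {alpha, delta, theta}):
  P1: blocked at fork node theta ∈ conditioning set.
  P2: blocked at fork node theta ∈ conditioning set.
  P3: blocked at fork node theta ∈ conditioning set.
  P4: blocked at chain node delta ∈ conditioning set.
  P5: blocked at chain node delta ∈ conditioning set.
  P6: blocked at chain node delta ∈ conditioning set.
{alpha, delta, theta} satisfies the backdoor criterion.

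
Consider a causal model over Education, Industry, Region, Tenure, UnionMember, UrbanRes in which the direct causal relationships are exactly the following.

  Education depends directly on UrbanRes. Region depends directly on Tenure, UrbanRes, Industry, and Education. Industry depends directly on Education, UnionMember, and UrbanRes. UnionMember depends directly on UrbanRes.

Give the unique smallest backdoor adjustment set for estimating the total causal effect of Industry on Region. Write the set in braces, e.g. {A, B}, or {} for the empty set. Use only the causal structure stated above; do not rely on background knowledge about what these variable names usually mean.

Variables eligible for adjustment (non-descendants of Industry, excluding Industry and Region): {Education, Tenure, UnionMember, UrbanRes}.
Backdoor paths from Industry to Region:
  P1: Industry <- UrbanRes -> Education -> Region
  P2: Industry <- UrbanRes -> Region
  P3: Industry <- UnionMember <- UrbanRes -> Education -> Region
  P4: Industry <- UnionMember <- UrbanRes -> Region
  P5: Industry <- Education <- UrbanRes -> Region
  P6: Industry <- Education -> Region
The empty set is not sufficient: P1 (Industry <- UrbanRes -> Education -> Region) has no collider blocking it and no conditioned non-collider, so it is open.
Try {Education, UrbanRes}:
  P1: blocked at fork node UrbanRes ∈ conditioning set.
  P2: blocked at fork node UrbanRes ∈ conditioning set.
  P3: blocked at fork node UrbanRes ∈ conditioning set.
  P4: blocked at fork node UrbanRes ∈ conditioning set.
  P5: blocked at chain node Education ∈ conditioning set.
  P6: blocked at fork node Education ∈ conditioning set.
{Education, UrbanRes} contains no descendant of Industry and blocks every backdoor path.
Every element of {Education, UrbanRes} is needed (dropping Education leaves P6 open; dropping UrbanRes leaves P2 open), so no proper subset is valid.
Among all size-2 subsets of the eligible variables, only {Education, UrbanRes} blocks every backdoor path, so it is the unique smallest valid adjustment set.

{Education, UrbanRes}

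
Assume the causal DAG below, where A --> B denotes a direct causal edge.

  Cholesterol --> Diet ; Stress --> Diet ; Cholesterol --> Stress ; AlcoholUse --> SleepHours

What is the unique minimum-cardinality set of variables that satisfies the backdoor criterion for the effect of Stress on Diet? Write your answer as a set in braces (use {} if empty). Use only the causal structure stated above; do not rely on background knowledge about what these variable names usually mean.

Variables eligible for adjustment (non-descendants of Stress, excluding Stress and Diet): {AlcoholUse, Cholesterol, SleepHours}.
Backdoor paths from Stress to Diet:
  P1: Stress <- Cholesterol -> Diet
The empty set is not sufficient: P1 (Stress <- Cholesterol -> Diet) has no collider blocking it and no conditioned non-collider, so it is open.
Try {Cholesterol}:
  P1: blocked at fork node Cholesterol ∈ conditioning set.
{Cholesterol} contains no descendant of Stress and blocks every backdoor path.
No other singleton works — e.g. {AlcoholUse} leaves P1 open — so {Cholesterol} is the unique smallest valid adjustment set.

{Cholesterol}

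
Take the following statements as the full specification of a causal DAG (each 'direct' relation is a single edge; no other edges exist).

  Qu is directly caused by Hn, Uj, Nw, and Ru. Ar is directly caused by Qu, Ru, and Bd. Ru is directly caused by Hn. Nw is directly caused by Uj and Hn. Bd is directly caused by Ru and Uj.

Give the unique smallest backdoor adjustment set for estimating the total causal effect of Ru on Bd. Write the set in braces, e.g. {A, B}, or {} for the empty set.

{}

Variables eligible for adjustment (non-descendants of Ru, excluding Ru and Bd): {Hn, Nw, Uj}.
Backdoor paths from Ru to Bd:
  P1: Ru <- Hn -> Nw <- Uj -> Bd
  P2: Ru <- Hn -> Nw <- Uj -> Qu -> Ar <- Bd
  P3: Ru <- Hn -> Nw -> Qu <- Uj -> Bd
  P4: Ru <- Hn -> Nw -> Qu -> Ar <- Bd
  P5: Ru <- Hn -> Qu <- Uj -> Bd
  P6: Ru <- Hn -> Qu <- Nw <- Uj -> Bd
  P7: Ru <- Hn -> Qu -> Ar <- Bd
Each backdoor path contains an unconditioned collider, so every path is already blocked with the empty conditioning set:
  P1: blocked at collider Nw (neither it nor any descendant is in the conditioning set).
  P2: blocked at collider Nw (neither it nor any descendant is in the conditioning set).
  P3: blocked at collider Qu (neither it nor any descendant is in the conditioning set).
  P4: blocked at collider Ar (neither it nor any descendant is in the conditioning set).
  P5: blocked at collider Qu (neither it nor any descendant is in the conditioning set).
  P6: blocked at collider Qu (neither it nor any descendant is in the conditioning set).
  P7: blocked at collider Ar (neither it nor any descendant is in the conditioning set).
The empty set is therefore the unique smallest valid set.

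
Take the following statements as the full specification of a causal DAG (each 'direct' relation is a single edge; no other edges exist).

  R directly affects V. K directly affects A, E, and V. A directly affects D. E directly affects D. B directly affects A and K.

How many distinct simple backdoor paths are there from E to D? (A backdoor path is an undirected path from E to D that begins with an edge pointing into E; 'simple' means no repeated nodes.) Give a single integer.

2

A backdoor path from E to D is any simple undirected path whose first edge points into E (i.e. leaves E via a parent).
Parents of E: {K}.
Enumerating:
  P1: E <- K <- B -> A -> D
  P2: E <- K -> A -> D
That exhausts the simple backdoor paths. Count: 2.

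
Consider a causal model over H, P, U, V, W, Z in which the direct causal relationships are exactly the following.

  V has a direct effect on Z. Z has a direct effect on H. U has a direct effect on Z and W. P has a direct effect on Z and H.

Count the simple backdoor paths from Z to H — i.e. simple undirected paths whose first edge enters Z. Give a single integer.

1

A backdoor path from Z to H is any simple undirected path whose first edge points into Z (i.e. leaves Z via a parent).
Parents of Z: {P, U, V}.
Enumerating:
  P1: Z <- P -> H
That exhausts the simple backdoor paths. Count: 1.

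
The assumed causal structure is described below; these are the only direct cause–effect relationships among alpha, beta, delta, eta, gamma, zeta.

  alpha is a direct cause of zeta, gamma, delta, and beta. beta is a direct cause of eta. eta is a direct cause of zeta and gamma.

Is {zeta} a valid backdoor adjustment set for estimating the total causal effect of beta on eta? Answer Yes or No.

No

Backdoor paths from beta to eta (paths whose first edge points into beta):
  P1: beta <- alpha -> gamma <- eta
  P2: beta <- alpha -> zeta <- eta
Condition 1 (no descendant of beta in the set): FAILS — zeta is a descendant of beta.
Condition 2 (every backdoor path blocked by {zeta}):
  P1: blocked at collider gamma (neither it nor any descendant is in the conditioning set).
  P2: open — collider(s) zeta are conditioned on (or have a conditioned descendant) and no non-collider on the path is in the set.
{zeta} does not satisfy the backdoor criterion.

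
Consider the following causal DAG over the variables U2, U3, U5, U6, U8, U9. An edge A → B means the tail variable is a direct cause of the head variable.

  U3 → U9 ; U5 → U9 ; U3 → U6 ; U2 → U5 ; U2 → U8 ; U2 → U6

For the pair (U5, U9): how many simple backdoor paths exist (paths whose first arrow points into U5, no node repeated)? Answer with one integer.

A backdoor path from U5 to U9 is any simple undirected path whose first edge points into U5 (i.e. leaves U5 via a parent).
Parents of U5: {U2}.
Enumerating:
  P1: U5 <- U2 -> U6 <- U3 -> U9
That exhausts the simple backdoor paths. Count: 1.

1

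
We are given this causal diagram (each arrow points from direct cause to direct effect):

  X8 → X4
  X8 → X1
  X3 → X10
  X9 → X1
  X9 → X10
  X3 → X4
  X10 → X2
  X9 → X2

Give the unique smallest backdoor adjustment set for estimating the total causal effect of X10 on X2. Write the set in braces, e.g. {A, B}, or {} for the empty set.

Variables eligible for adjustment (non-descendants of X10, excluding X10 and X2): {X1, X3, X4, X8, X9}.
Backdoor paths from X10 to X2:
  P1: X10 <- X9 -> X2
  P2: X10 <- X3 -> X4 <- X8 -> X1 <- X9 -> X2
The empty set is not sufficient: P1 (X10 <- X9 -> X2) has no collider blocking it and no conditioned non-collider, so it is open.
Try {X9}:
  P1: blocked at fork node X9 ∈ conditioning set.
  P2: blocked at collider X4 (neither it nor any descendant is in the conditioning set).
{X9} contains no descendant of X10 and blocks every backdoor path.
No other singleton works — e.g. {X3} leaves P1 open — so {X9} is the unique smallest valid adjustment set.

{X9}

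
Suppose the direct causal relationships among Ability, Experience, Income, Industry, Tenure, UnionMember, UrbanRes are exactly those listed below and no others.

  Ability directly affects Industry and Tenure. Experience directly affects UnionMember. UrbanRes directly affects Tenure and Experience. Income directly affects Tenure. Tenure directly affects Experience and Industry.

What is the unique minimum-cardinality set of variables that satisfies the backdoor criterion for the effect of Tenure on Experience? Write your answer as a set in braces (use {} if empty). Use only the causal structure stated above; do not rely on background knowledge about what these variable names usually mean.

{UrbanRes}

Variables eligible for adjustment (non-descendants of Tenure, excluding Tenure and Experience): {Ability, Income, UrbanRes}.
Backdoor paths from Tenure to Experience:
  P1: Tenure <- UrbanRes -> Experience
The empty set is not sufficient: P1 (Tenure <- UrbanRes -> Experience) has no collider blocking it and no conditioned non-collider, so it is open.
Try {UrbanRes}:
  P1: blocked at fork node UrbanRes ∈ conditioning set.
{UrbanRes} contains no descendant of Tenure and blocks every backdoor path.
No other singleton works — e.g. {Ability} leaves P1 open — so {UrbanRes} is the unique smallest valid adjustment set.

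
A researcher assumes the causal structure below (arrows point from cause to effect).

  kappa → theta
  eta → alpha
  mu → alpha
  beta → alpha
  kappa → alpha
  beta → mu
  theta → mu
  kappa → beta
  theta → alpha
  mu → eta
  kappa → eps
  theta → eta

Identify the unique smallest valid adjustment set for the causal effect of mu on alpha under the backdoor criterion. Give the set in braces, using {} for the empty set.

Variables eligible for adjustment (non-descendants of mu, excluding mu and alpha): {beta, eps, kappa, theta}.
Backdoor paths from mu to alpha:
  P1: mu <- theta <- kappa -> beta -> alpha
  P2: mu <- theta <- kappa -> alpha
  P3: mu <- theta -> eta -> alpha
  P4: mu <- theta -> alpha
  P5: mu <- beta <- kappa -> theta -> eta -> alpha
  P6: mu <- beta <- kappa -> theta -> alpha
  P7: mu <- beta <- kappa -> alpha
  P8: mu <- beta -> alpha
The empty set is not sufficient: P1 (mu <- theta <- kappa -> beta -> alpha) has no collider blocking it and no conditioned non-collider, so it is open.
Try {beta, theta}:
  P1: blocked at chain node theta ∈ conditioning set.
  P2: blocked at chain node theta ∈ conditioning set.
  P3: blocked at fork node theta ∈ conditioning set.
  P4: blocked at fork node theta ∈ conditioning set.
  P5: blocked at chain node beta ∈ conditioning set.
  P6: blocked at chain node beta ∈ conditioning set.
  P7: blocked at chain node beta ∈ conditioning set.
  P8: blocked at fork node beta ∈ conditioning set.
{beta, theta} contains no descendant of mu and blocks every backdoor path.
Every element of {beta, theta} is needed (dropping beta leaves P7 open; dropping theta leaves P2 open), so no proper subset is valid.
Among all size-2 subsets of the eligible variables, only {beta, theta} blocks every backdoor path, so it is the unique smallest valid adjustment set.

{beta, theta}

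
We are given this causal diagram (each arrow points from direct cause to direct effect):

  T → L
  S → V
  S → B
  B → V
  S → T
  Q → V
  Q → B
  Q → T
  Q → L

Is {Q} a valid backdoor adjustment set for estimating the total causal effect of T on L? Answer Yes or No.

Backdoor paths from T to L (paths whose first edge points into T):
  P1: T <- S -> B <- Q -> L
  P2: T <- S -> B -> V <- Q -> L
  P3: T <- S -> V <- Q -> L
  P4: T <- S -> V <- B <- Q -> L
  P5: T <- Q -> L
Condition 1 (no descendant of T in the set): holds — descendants of T are {L}; none are in {Q}.
Condition 2 (every backdoor path blocked by {Q}):
  P1: blocked at collider B (neither it nor any descendant is in the conditioning set).
  P2: blocked at collider V (neither it nor any descendant is in the conditioning set).
  P3: blocked at collider V (neither it nor any descendant is in the conditioning set).
  P4: blocked at collider V (neither it nor any descendant is in the conditioning set).
  P5: blocked at fork node Q ∈ conditioning set.
{Q} satisfies the backdoor criterion.

Yes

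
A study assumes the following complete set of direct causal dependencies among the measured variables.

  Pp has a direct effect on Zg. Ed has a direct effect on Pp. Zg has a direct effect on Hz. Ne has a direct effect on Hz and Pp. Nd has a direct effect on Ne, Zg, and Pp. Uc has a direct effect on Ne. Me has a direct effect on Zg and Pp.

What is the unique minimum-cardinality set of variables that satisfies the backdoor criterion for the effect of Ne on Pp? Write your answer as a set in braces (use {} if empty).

Variables eligible for adjustment (non-descendants of Ne, excluding Ne and Pp): {Ed, Me, Nd, Uc}.
Backdoor paths from Ne to Pp:
  P1: Ne <- Nd -> Pp
  P2: Ne <- Nd -> Zg <- Me -> Pp
  P3: Ne <- Nd -> Zg <- Pp
The empty set is not sufficient: P1 (Ne <- Nd -> Pp) has no collider blocking it and no conditioned non-collider, so it is open.
Try {Nd}:
  P1: blocked at fork node Nd ∈ conditioning set.
  P2: blocked at fork node Nd ∈ conditioning set.
  P3: blocked at fork node Nd ∈ conditioning set.
{Nd} contains no descendant of Ne and blocks every backdoor path.
No other singleton works — e.g. {Ed} leaves P1 open — so {Nd} is the unique smallest valid adjustment set.

{Nd}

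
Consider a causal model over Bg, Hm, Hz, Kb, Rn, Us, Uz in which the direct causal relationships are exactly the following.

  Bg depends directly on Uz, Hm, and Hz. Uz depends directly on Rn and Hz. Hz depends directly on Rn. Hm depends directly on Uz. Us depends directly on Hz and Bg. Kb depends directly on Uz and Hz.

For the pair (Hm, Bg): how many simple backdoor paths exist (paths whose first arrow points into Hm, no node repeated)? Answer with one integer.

7

A backdoor path from Hm to Bg is any simple undirected path whose first edge points into Hm (i.e. leaves Hm via a parent).
Parents of Hm: {Uz}.
Enumerating:
  P1: Hm <- Uz <- Rn -> Hz -> Bg
  P2: Hm <- Uz <- Rn -> Hz -> Us <- Bg
  P3: Hm <- Uz <- Hz -> Bg
  P4: Hm <- Uz <- Hz -> Us <- Bg
  P5: Hm <- Uz -> Bg
  P6: Hm <- Uz -> Kb <- Hz -> Bg
  P7: Hm <- Uz -> Kb <- Hz -> Us <- Bg
That exhausts the simple backdoor paths. Count: 7.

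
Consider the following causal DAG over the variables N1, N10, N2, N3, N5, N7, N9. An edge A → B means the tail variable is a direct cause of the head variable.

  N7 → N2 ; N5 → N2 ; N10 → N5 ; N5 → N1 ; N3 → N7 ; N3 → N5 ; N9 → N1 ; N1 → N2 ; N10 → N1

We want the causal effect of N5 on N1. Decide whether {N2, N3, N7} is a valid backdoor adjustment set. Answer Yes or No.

Backdoor paths from N5 to N1 (paths whose first edge points into N5):
  P1: N5 <- N10 -> N1
  P2: N5 <- N3 -> N7 -> N2 <- N1
Condition 1 (no descendant of N5 in the set): FAILS — N2 is a descendant of N5.
Condition 2 (every backdoor path blocked by {N2, N3, N7}):
  P1: open — no interior node is in the conditioning set.
  P2: blocked at fork node N3 ∈ conditioning set.
{N2, N3, N7} does not satisfy the backdoor criterion.

No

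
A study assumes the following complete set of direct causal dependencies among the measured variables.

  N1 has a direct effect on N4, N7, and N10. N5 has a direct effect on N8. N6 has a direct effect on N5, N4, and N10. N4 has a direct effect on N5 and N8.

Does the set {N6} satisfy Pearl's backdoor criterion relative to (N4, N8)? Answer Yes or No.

Backdoor paths from N4 to N8 (paths whose first edge points into N4):
  P1: N4 <- N1 -> N10 <- N6 -> N5 -> N8
  P2: N4 <- N6 -> N5 -> N8
Condition 1 (no descendant of N4 in the set): holds — descendants of N4 are {N5, N8}; none are in {N6}.
Condition 2 (every backdoor path blocked by {N6}):
  P1: blocked at collider N10 (neither it nor any descendant is in the conditioning set).
  P2: blocked at fork node N6 ∈ conditioning set.
{N6} satisfies the backdoor criterion.

Yes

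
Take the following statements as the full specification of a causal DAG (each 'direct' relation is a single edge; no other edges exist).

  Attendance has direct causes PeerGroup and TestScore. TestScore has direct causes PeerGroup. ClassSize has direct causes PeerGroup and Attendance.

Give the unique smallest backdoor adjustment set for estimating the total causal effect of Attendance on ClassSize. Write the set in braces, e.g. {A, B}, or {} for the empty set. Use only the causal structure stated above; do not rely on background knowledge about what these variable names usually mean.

{PeerGroup}

Variables eligible for adjustment (non-descendants of Attendance, excluding Attendance and ClassSize): {PeerGroup, TestScore}.
Backdoor paths from Attendance to ClassSize:
  P1: Attendance <- PeerGroup -> ClassSize
  P2: Attendance <- TestScore <- PeerGroup -> ClassSize
The empty set is not sufficient: P1 (Attendance <- PeerGroup -> ClassSize) has no collider blocking it and no conditioned non-collider, so it is open.
Try {PeerGroup}:
  P1: blocked at fork node PeerGroup ∈ conditioning set.
  P2: blocked at fork node PeerGroup ∈ conditioning set.
{PeerGroup} contains no descendant of Attendance and blocks every backdoor path.
No other singleton works — e.g. {TestScore} leaves P1 open — so {PeerGroup} is the unique smallest valid adjustment set.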